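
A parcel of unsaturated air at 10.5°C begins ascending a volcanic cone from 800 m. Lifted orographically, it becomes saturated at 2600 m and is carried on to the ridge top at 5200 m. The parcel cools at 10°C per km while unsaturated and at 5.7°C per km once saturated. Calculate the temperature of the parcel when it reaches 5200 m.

-22.32°C

800 → 2600 m (dry, 10°C/km): ΔT = -10 × 1.8 = -18°C → T = -7.5°C
2600 → 5200 m (saturated, 5.7°C/km): ΔT = -5.7 × 2.6 = -14.82°C → T = -22.32°C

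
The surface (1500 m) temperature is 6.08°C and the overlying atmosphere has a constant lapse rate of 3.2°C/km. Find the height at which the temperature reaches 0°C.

3400 m

Height above start = (6.08 − 0) / 3.2 = 1.9 km
Altitude = 1500 m + 1900 m = 3400 m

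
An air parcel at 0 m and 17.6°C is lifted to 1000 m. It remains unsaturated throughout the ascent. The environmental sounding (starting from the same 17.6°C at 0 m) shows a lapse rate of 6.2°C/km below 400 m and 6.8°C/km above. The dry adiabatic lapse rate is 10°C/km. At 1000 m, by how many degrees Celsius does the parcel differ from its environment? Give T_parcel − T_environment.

Parcel:
  0 → 1000 m (dry, 10°C/km): ΔT = -10 × 1 = -10°C → T = 7.6°C
Environment:
  0 → 400 m (environment, lower layer, 6.2°C/km): ΔT = -6.2 × 0.4 = -2.48°C → T = 15.12°C
  400 → 1000 m (environment, upper layer, 6.8°C/km): ΔT = -6.8 × 0.6 = -4.08°C → T = 11.04°C
T_parcel − T_env = 7.6 − 11.04 = -3.44°C

-3.44°C (parcel cooler than environment)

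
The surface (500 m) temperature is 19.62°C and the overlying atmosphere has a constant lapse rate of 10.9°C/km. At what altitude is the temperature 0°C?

2300 m

Height above start = (19.62 − 0) / 10.9 = 1.8 km
Altitude = 500 m + 1800 m = 2300 m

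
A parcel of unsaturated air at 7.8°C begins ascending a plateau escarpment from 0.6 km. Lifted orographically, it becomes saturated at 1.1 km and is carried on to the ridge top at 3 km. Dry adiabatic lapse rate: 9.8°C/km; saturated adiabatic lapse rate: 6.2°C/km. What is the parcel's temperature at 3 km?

600–1100 m, dry: Δz = 0.5 km ⇒ ΔT = -4.9°C; T = 2.9°C
1100–3000 m, saturated: Δz = 1.9 km ⇒ ΔT = -11.78°C; T = -8.88°C

-8.88°C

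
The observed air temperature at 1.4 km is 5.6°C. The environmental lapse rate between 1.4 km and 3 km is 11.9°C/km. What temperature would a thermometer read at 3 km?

1400 → 3000 m (environmental, 11.9°C/km): ΔT = -11.9 × 1.6 = -19.04°C → T = -13.44°C

-13.44°C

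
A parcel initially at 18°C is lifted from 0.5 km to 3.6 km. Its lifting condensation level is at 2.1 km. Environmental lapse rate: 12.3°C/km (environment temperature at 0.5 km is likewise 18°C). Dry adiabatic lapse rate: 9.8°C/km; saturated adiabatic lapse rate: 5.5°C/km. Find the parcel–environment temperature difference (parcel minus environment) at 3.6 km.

Parcel:
  Dry to 2100 m: -9.8 × 1.6 km = -15.68°C, so T = 2.32°C.
  Saturated to 3600 m: -5.5 × 1.5 km = -8.25°C, so T = -5.93°C.
Environment:
  Environment to 3600 m: -12.3 × 3.1 km = -38.13°C, so T = -20.13°C.
T_parcel − T_env = -5.93 − (-20.13) = +14.2°C

+14.2°C (parcel warmer than environment)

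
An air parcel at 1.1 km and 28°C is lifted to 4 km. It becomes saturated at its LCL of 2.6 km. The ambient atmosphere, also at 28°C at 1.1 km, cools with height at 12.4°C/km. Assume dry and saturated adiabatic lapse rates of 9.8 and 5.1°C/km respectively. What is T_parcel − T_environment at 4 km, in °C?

+14.12°C (parcel warmer than environment)

Parcel:
  From 1100 m to 2600 m (dry): cools by 9.8 × 1.5 = 14.7°C, giving 13.3°C.
  From 2600 m to 4000 m (saturated): cools by 5.1 × 1.4 = 7.14°C, giving 6.16°C.
Environment:
  From 1100 m to 4000 m (environment): cools by 12.4 × 2.9 = 35.96°C, giving -7.96°C.
T_parcel − T_env = 6.16 − (-7.96) = +14.12°C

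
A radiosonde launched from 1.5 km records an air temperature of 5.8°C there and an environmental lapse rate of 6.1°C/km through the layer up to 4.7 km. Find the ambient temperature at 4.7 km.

1500–4700 m, environmental: Δz = 3.2 km ⇒ ΔT = -19.52°C; T = -13.72°C

-13.72°C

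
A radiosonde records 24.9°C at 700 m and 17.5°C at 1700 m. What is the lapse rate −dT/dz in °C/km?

7.4°C/km

Γ = −ΔT/Δz = (24.9 − 17.5) / (1700 − 700) m
  = 7.4°C / 1 km = 7.4°C/km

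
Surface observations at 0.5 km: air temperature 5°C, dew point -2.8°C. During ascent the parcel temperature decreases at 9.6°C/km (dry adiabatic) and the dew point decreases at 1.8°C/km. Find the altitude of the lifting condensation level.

1.5 km

T and T_d converge at 9.6 − 1.8 = 7.8°C per km
Height above start = (5 − (-2.8)) / 7.8 = 1 km
LCL altitude = 500 m + 1000 m = 1500 m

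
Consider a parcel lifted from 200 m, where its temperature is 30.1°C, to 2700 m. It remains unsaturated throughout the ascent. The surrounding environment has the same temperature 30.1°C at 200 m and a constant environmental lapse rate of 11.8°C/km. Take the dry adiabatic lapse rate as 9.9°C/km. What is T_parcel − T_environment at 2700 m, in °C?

Parcel:
  From 200 m to 2700 m (dry): cools by 9.9 × 2.5 = 24.75°C, giving 5.35°C.
Environment:
  From 200 m to 2700 m (environment): cools by 11.8 × 2.5 = 29.5°C, giving 0.6°C.
T_parcel − T_env = 5.35 − 0.6 = +4.75°C

+4.75°C (parcel warmer than environment)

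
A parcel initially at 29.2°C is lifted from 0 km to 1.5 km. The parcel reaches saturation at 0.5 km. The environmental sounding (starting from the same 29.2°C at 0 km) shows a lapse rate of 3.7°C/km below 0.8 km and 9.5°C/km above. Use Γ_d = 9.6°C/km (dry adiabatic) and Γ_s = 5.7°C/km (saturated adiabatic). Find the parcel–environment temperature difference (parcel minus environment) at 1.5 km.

Parcel:
  0 → 500 m (dry, 9.6°C/km): ΔT = -9.6 × 0.5 = -4.8°C → T = 24.4°C
  500 → 1500 m (saturated, 5.7°C/km): ΔT = -5.7 × 1 = -5.7°C → T = 18.7°C
Environment:
  0 → 800 m (environment, lower layer, 3.7°C/km): ΔT = -3.7 × 0.8 = -2.96°C → T = 26.24°C
  800 → 1500 m (environment, upper layer, 9.5°C/km): ΔT = -9.5 × 0.7 = -6.65°C → T = 19.59°C
T_parcel − T_env = 18.7 − 19.59 = -0.89°C

-0.89°C (parcel cooler than environment)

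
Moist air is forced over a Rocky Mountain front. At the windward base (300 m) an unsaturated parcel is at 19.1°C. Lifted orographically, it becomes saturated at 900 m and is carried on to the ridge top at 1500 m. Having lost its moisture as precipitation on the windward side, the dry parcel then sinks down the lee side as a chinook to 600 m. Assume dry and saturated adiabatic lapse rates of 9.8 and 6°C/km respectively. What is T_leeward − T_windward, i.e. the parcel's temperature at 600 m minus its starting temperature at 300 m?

From 300 m to 900 m (dry): cools by 9.8 × 0.6 = 5.88°C, giving 13.22°C.
From 900 m to 1500 m (saturated): cools by 6 × 0.6 = 3.6°C, giving 9.62°C.
From 1500 m to 600 m (dry descent): warms by 9.8 × 0.9 = 8.82°C, giving 18.44°C.
Net change vs windward start: 18.44 − 19.1 = -0.66°C

-0.66°C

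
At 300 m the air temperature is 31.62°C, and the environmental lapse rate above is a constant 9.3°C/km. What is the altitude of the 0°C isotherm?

3700 m

Height above start = (31.62 − 0) / 9.3 = 3.4 km
Altitude = 300 m + 3400 m = 3700 m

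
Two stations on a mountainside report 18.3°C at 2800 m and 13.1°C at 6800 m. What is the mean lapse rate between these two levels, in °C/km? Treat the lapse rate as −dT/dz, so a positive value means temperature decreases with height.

Γ = −ΔT/Δz = (18.3 − 13.1) / (6800 − 2800) m
  = 5.2°C / 4 km = 1.3°C/km

1.3°C/km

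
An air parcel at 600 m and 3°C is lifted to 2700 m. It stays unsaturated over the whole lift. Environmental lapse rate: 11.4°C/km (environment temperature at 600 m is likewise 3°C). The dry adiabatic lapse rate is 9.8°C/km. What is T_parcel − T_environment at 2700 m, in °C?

Parcel:
  600–2700 m, dry: Δz = 2.1 km ⇒ ΔT = -20.58°C; T = -17.58°C
Environment:
  600–2700 m, environment: Δz = 2.1 km ⇒ ΔT = -23.94°C; T = -20.94°C
T_parcel − T_env = -17.58 − (-20.94) = +3.36°C

+3.36°C (parcel warmer than environment)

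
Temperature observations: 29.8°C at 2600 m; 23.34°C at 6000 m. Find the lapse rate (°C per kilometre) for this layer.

Γ = −ΔT/Δz = (29.8 − 23.34) / (6000 − 2600) m
  = 6.46°C / 3.4 km = 1.9°C/km

1.9°C/km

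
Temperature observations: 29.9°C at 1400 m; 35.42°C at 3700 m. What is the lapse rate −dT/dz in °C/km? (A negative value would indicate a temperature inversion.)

-2.4°C/km

Γ = −ΔT/Δz = (29.9 − 35.42) / (3700 − 1400) m
  = -5.52°C / 2.3 km = -2.4°C/km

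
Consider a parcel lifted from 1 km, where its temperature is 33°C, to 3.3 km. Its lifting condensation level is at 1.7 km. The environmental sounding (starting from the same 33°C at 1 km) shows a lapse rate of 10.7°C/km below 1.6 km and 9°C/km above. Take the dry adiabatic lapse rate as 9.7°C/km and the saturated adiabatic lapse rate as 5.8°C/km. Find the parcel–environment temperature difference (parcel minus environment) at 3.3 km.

Parcel:
  1000–1700 m, dry: Δz = 0.7 km ⇒ ΔT = -6.79°C; T = 26.21°C
  1700–3300 m, saturated: Δz = 1.6 km ⇒ ΔT = -9.28°C; T = 16.93°C
Environment:
  1000–1600 m, environment, lower layer: Δz = 0.6 km ⇒ ΔT = -6.42°C; T = 26.58°C
  1600–3300 m, environment, upper layer: Δz = 1.7 km ⇒ ΔT = -15.3°C; T = 11.28°C
T_parcel − T_env = 16.93 − 11.28 = +5.65°C

+5.65°C (parcel warmer than environment)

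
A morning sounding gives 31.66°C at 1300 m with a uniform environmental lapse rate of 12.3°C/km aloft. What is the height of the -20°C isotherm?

5500 m

Height above start = (31.66 − (-20)) / 12.3 = 4.2 km
Altitude = 1300 m + 4200 m = 5500 m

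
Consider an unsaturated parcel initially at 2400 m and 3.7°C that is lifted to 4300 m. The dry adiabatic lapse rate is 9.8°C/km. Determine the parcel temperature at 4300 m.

-14.92°C

From 2400 m to 4300 m (dry adiabatic): cools by 9.8 × 1.9 = 18.62°C, giving -14.92°C.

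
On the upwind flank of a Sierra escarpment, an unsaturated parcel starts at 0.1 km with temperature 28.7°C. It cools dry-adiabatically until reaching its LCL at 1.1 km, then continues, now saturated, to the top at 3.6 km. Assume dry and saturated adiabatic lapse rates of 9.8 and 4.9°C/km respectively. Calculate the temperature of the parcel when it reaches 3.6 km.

100 → 1100 m (dry, 9.8°C/km): ΔT = -9.8 × 1 = -9.8°C → T = 18.9°C
1100 → 3600 m (saturated, 4.9°C/km): ΔT = -4.9 × 2.5 = -12.25°C → T = 6.65°C

6.65°C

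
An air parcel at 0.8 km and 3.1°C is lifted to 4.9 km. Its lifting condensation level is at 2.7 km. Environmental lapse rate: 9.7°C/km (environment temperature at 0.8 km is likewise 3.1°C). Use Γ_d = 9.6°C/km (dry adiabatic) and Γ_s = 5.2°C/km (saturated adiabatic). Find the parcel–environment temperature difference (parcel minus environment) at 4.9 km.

Parcel:
  From 800 m to 2700 m (dry): cools by 9.6 × 1.9 = 18.24°C, giving -15.14°C.
  From 2700 m to 4900 m (saturated): cools by 5.2 × 2.2 = 11.44°C, giving -26.58°C.
Environment:
  From 800 m to 4900 m (environment): cools by 9.7 × 4.1 = 39.77°C, giving -36.67°C.
T_parcel − T_env = -26.58 − (-36.67) = +10.09°C

+10.09°C (parcel warmer than environment)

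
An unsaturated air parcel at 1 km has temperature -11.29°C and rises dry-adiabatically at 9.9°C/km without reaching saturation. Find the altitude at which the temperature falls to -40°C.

Height above start = (-11.29 − (-40)) / 9.9 = 2.9 km
Altitude = 1000 m + 2900 m = 3900 m

3.9 km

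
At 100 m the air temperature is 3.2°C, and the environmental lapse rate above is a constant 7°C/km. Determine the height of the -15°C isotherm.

2700 m

Height above start = (3.2 − (-15)) / 7 = 2.6 km
Altitude = 100 m + 2600 m = 2700 m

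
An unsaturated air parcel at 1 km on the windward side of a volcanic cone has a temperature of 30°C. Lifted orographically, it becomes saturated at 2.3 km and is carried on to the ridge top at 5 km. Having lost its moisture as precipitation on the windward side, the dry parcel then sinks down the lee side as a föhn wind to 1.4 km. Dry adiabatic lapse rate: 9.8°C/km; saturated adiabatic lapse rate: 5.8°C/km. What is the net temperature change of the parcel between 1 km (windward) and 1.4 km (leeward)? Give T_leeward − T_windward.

+6.88°C

1000 → 2300 m (dry, 9.8°C/km): ΔT = -9.8 × 1.3 = -12.74°C → T = 17.26°C
2300 → 5000 m (saturated, 5.8°C/km): ΔT = -5.8 × 2.7 = -15.66°C → T = 1.6°C
5000 → 1400 m (dry descent, 9.8°C/km): ΔT = +9.8 × 3.6 = +35.28°C → T = 36.88°C
Net change vs windward start: 36.88 − 30 = +6.88°C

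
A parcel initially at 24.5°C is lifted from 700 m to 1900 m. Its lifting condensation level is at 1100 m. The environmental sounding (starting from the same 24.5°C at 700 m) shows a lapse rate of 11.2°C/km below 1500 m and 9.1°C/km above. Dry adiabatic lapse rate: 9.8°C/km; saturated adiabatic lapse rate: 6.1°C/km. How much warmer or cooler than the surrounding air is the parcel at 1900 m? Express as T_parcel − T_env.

Parcel:
  From 700 m to 1100 m (dry): cools by 9.8 × 0.4 = 3.92°C, giving 20.58°C.
  From 1100 m to 1900 m (saturated): cools by 6.1 × 0.8 = 4.88°C, giving 15.7°C.
Environment:
  From 700 m to 1500 m (environment, lower layer): cools by 11.2 × 0.8 = 8.96°C, giving 15.54°C.
  From 1500 m to 1900 m (environment, upper layer): cools by 9.1 × 0.4 = 3.64°C, giving 11.9°C.
T_parcel − T_env = 15.7 − 11.9 = +3.8°C

+3.8°C (parcel warmer than environment)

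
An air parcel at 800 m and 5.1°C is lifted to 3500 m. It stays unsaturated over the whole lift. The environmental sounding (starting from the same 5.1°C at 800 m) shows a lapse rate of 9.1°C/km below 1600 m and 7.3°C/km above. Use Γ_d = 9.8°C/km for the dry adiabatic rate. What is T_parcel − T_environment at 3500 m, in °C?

Parcel:
  800 → 3500 m (dry, 9.8°C/km): ΔT = -9.8 × 2.7 = -26.46°C → T = -21.36°C
Environment:
  800 → 1600 m (environment, lower layer, 9.1°C/km): ΔT = -9.1 × 0.8 = -7.28°C → T = -2.18°C
  1600 → 3500 m (environment, upper layer, 7.3°C/km): ΔT = -7.3 × 1.9 = -13.87°C → T = -16.05°C
T_parcel − T_env = -21.36 − (-16.05) = -5.31°C

-5.31°C (parcel cooler than environment)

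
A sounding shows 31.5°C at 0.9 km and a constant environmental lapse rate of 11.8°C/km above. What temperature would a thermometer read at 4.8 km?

From 900 m to 4800 m (environmental): cools by 11.8 × 3.9 = 46.02°C, giving -14.52°C.

-14.52°C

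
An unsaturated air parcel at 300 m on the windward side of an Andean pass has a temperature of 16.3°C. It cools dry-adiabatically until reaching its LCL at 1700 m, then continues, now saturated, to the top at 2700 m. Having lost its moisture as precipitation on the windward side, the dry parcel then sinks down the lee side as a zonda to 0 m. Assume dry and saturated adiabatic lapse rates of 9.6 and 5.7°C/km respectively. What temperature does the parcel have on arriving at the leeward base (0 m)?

300–1700 m, dry: Δz = 1.4 km ⇒ ΔT = -13.44°C; T = 2.86°C
1700–2700 m, saturated: Δz = 1 km ⇒ ΔT = -5.7°C; T = -2.84°C
2700–0 m, dry descent: Δz = 2.7 km ⇒ ΔT = +25.92°C; T = 23.08°C

23.08°C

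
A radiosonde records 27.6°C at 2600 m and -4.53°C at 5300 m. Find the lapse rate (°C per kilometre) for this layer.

Γ = −ΔT/Δz = (27.6 − (-4.53)) / (5300 − 2600) m
  = 32.13°C / 2.7 km = 11.9°C/km

11.9°C/km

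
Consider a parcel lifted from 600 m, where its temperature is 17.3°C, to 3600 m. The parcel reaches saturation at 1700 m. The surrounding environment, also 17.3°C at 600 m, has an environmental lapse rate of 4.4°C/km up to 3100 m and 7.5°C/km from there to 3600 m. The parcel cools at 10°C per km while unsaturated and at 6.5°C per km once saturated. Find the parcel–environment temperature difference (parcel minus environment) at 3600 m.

-8.6°C (parcel cooler than environment)

Parcel:
  600–1700 m, dry: Δz = 1.1 km ⇒ ΔT = -11°C; T = 6.3°C
  1700–3600 m, saturated: Δz = 1.9 km ⇒ ΔT = -12.35°C; T = -6.05°C
Environment:
  600–3100 m, environment, lower layer: Δz = 2.5 km ⇒ ΔT = -11°C; T = 6.3°C
  3100–3600 m, environment, upper layer: Δz = 0.5 km ⇒ ΔT = -3.75°C; T = 2.55°C
T_parcel − T_env = -6.05 − 2.55 = -8.6°C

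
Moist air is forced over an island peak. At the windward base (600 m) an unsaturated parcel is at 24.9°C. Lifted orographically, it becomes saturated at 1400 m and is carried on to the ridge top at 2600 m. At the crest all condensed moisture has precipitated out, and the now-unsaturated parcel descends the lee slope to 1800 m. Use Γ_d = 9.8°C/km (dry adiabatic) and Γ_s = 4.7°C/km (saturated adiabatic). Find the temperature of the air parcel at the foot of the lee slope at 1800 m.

600 → 1400 m (dry, 9.8°C/km): ΔT = -9.8 × 0.8 = -7.84°C → T = 17.06°C
1400 → 2600 m (saturated, 4.7°C/km): ΔT = -4.7 × 1.2 = -5.64°C → T = 11.42°C
2600 → 1800 m (dry descent, 9.8°C/km): ΔT = +9.8 × 0.8 = +7.84°C → T = 19.26°C

19.26°C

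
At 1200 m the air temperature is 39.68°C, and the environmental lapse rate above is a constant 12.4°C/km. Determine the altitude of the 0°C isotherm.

Height above start = (39.68 − 0) / 12.4 = 3.2 km
Altitude = 1200 m + 3200 m = 4400 m

4400 m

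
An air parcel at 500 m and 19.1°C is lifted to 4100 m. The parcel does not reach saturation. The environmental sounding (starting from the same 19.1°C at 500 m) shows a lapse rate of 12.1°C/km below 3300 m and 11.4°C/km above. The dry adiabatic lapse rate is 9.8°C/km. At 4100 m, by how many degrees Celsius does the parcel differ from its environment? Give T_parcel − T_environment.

Parcel:
  500–4100 m, dry: Δz = 3.6 km ⇒ ΔT = -35.28°C; T = -16.18°C
Environment:
  500–3300 m, environment, lower layer: Δz = 2.8 km ⇒ ΔT = -33.88°C; T = -14.78°C
  3300–4100 m, environment, upper layer: Δz = 0.8 km ⇒ ΔT = -9.12°C; T = -23.9°C
T_parcel − T_env = -16.18 − (-23.9) = +7.72°C

+7.72°C (parcel warmer than environment)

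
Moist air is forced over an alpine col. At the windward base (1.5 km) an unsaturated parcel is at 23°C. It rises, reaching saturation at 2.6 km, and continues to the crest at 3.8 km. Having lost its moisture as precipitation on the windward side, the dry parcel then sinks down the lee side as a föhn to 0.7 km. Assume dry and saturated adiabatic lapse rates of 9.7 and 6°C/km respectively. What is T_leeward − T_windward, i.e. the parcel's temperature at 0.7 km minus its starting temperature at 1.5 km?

+12.2°C

1500–2600 m, dry: Δz = 1.1 km ⇒ ΔT = -10.67°C; T = 12.33°C
2600–3800 m, saturated: Δz = 1.2 km ⇒ ΔT = -7.2°C; T = 5.13°C
3800–700 m, dry descent: Δz = 3.1 km ⇒ ΔT = +30.07°C; T = 35.2°C
Net change vs windward start: 35.2 − 23 = +12.2°C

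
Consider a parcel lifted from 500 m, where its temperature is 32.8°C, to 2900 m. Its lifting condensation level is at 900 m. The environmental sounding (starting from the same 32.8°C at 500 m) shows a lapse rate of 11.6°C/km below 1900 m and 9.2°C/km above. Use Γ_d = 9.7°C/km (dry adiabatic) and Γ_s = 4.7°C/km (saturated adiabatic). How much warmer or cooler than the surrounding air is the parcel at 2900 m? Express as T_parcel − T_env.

Parcel:
  500–900 m, dry: Δz = 0.4 km ⇒ ΔT = -3.88°C; T = 28.92°C
  900–2900 m, saturated: Δz = 2 km ⇒ ΔT = -9.4°C; T = 19.52°C
Environment:
  500–1900 m, environment, lower layer: Δz = 1.4 km ⇒ ΔT = -16.24°C; T = 16.56°C
  1900–2900 m, environment, upper layer: Δz = 1 km ⇒ ΔT = -9.2°C; T = 7.36°C
T_parcel − T_env = 19.52 − 7.36 = +12.16°C

+12.16°C (parcel warmer than environment)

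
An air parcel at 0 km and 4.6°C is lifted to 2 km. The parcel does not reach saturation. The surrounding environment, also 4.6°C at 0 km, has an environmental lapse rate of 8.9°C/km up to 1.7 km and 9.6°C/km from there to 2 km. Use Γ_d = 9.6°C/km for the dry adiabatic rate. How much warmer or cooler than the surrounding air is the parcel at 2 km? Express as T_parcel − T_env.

-1.19°C (parcel cooler than environment)

Parcel:
  From 0 m to 2000 m (dry): cools by 9.6 × 2 = 19.2°C, giving -14.6°C.
Environment:
  From 0 m to 1700 m (environment, lower layer): cools by 8.9 × 1.7 = 15.13°C, giving -10.53°C.
  From 1700 m to 2000 m (environment, upper layer): cools by 9.6 × 0.3 = 2.88°C, giving -13.41°C.
T_parcel − T_env = -14.6 − (-13.41) = -1.19°C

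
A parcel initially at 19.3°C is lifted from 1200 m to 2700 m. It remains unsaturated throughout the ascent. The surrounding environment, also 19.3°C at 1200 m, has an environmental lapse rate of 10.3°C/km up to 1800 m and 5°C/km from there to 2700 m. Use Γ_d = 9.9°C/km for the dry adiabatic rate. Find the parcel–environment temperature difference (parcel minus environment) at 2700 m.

-4.17°C (parcel cooler than environment)

Parcel:
  1200–2700 m, dry: Δz = 1.5 km ⇒ ΔT = -14.85°C; T = 4.45°C
Environment:
  1200–1800 m, environment, lower layer: Δz = 0.6 km ⇒ ΔT = -6.18°C; T = 13.12°C
  1800–2700 m, environment, upper layer: Δz = 0.9 km ⇒ ΔT = -4.5°C; T = 8.62°C
T_parcel − T_env = 4.45 − 8.62 = -4.17°C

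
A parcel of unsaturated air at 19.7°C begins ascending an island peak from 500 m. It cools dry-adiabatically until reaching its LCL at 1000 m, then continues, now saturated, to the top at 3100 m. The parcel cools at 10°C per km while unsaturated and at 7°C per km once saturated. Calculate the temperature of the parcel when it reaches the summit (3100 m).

0°C

Dry to 1000 m: -10 × 0.5 km = -5°C, so T = 14.7°C.
Saturated to 3100 m: -7 × 2.1 km = -14.7°C, so T = 0°C.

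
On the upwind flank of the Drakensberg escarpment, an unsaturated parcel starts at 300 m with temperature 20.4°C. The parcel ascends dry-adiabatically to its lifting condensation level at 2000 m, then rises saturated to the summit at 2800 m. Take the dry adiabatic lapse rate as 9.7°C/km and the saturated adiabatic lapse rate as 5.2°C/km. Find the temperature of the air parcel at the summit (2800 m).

Dry to 2000 m: -9.7 × 1.7 km = -16.49°C, so T = 3.91°C.
Saturated to 2800 m: -5.2 × 0.8 km = -4.16°C, so T = -0.25°C.

-0.25°C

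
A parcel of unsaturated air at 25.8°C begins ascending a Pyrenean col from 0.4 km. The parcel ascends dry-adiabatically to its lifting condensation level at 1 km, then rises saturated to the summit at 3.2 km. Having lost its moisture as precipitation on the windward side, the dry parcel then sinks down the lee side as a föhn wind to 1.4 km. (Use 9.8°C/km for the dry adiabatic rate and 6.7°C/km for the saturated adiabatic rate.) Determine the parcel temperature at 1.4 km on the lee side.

Dry to 1000 m: -9.8 × 0.6 km = -5.88°C, so T = 19.92°C.
Saturated to 3200 m: -6.7 × 2.2 km = -14.74°C, so T = 5.18°C.
Dry descent to 1400 m: +9.8 × 1.8 km = +17.64°C, so T = 22.82°C.

22.82°C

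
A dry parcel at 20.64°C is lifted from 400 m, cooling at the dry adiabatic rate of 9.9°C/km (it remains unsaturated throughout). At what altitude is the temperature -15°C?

4000 m

Height above start = (20.64 − (-15)) / 9.9 = 3.6 km
Altitude = 400 m + 3600 m = 4000 m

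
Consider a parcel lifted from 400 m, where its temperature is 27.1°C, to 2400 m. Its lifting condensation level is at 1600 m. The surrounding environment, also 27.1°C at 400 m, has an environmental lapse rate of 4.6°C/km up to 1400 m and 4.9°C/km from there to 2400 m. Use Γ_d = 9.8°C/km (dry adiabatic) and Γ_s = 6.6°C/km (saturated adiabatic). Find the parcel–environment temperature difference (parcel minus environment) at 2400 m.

-7.54°C (parcel cooler than environment)

Parcel:
  From 400 m to 1600 m (dry): cools by 9.8 × 1.2 = 11.76°C, giving 15.34°C.
  From 1600 m to 2400 m (saturated): cools by 6.6 × 0.8 = 5.28°C, giving 10.06°C.
Environment:
  From 400 m to 1400 m (environment, lower layer): cools by 4.6 × 1 = 4.6°C, giving 22.5°C.
  From 1400 m to 2400 m (environment, upper layer): cools by 4.9 × 1 = 4.9°C, giving 17.6°C.
T_parcel − T_env = 10.06 − 17.6 = -7.54°C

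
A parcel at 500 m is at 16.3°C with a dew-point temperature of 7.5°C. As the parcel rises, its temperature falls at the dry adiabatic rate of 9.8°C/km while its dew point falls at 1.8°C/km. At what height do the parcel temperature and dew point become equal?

T and T_d converge at 9.8 − 1.8 = 8°C per km
Height above start = (16.3 − 7.5) / 8 = 1.1 km
LCL altitude = 500 m + 1100 m = 1600 m

1600 m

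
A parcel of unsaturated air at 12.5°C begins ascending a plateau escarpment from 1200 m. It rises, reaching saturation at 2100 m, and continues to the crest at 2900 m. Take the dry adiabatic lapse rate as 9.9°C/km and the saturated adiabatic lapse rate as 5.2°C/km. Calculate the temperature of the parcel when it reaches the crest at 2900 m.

1200–2100 m, dry: Δz = 0.9 km ⇒ ΔT = -8.91°C; T = 3.59°C
2100–2900 m, saturated: Δz = 0.8 km ⇒ ΔT = -4.16°C; T = -0.57°C

-0.57°C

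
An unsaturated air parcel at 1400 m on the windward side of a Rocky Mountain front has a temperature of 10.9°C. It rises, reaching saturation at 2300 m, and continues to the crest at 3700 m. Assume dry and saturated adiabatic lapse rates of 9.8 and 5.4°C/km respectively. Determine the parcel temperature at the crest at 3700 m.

-5.48°C

1400 → 2300 m (dry, 9.8°C/km): ΔT = -9.8 × 0.9 = -8.82°C → T = 2.08°C
2300 → 3700 m (saturated, 5.4°C/km): ΔT = -5.4 × 1.4 = -7.56°C → T = -5.48°C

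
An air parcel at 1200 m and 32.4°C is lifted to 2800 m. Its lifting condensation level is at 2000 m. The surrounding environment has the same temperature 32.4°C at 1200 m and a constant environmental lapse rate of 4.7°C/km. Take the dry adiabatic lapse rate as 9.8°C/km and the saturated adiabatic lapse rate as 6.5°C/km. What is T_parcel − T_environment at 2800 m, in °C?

Parcel:
  From 1200 m to 2000 m (dry): cools by 9.8 × 0.8 = 7.84°C, giving 24.56°C.
  From 2000 m to 2800 m (saturated): cools by 6.5 × 0.8 = 5.2°C, giving 19.36°C.
Environment:
  From 1200 m to 2800 m (environment): cools by 4.7 × 1.6 = 7.52°C, giving 24.88°C.
T_parcel − T_env = 19.36 − 24.88 = -5.52°C

-5.52°C (parcel cooler than environment)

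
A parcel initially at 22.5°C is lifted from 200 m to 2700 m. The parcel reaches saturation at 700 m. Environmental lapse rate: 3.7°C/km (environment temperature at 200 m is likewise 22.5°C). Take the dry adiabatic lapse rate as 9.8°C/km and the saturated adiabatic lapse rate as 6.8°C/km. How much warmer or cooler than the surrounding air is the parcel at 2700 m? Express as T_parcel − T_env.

-9.25°C (parcel cooler than environment)

Parcel:
  200 → 700 m (dry, 9.8°C/km): ΔT = -9.8 × 0.5 = -4.9°C → T = 17.6°C
  700 → 2700 m (saturated, 6.8°C/km): ΔT = -6.8 × 2 = -13.6°C → T = 4°C
Environment:
  200 → 2700 m (environment, 3.7°C/km): ΔT = -3.7 × 2.5 = -9.25°C → T = 13.25°C
T_parcel − T_env = 4 − 13.25 = -9.25°C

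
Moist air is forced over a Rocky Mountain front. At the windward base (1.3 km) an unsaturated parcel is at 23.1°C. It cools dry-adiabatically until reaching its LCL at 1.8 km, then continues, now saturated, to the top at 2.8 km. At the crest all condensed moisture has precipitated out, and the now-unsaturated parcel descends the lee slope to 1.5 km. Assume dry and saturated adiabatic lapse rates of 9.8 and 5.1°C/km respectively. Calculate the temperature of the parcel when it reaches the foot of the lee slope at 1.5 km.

1300–1800 m, dry: Δz = 0.5 km ⇒ ΔT = -4.9°C; T = 18.2°C
1800–2800 m, saturated: Δz = 1 km ⇒ ΔT = -5.1°C; T = 13.1°C
2800–1500 m, dry descent: Δz = 1.3 km ⇒ ΔT = +12.74°C; T = 25.84°C

25.84°C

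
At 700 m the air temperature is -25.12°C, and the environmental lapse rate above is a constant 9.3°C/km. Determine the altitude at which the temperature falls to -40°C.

2300 m

Height above start = (-25.12 − (-40)) / 9.3 = 1.6 km
Altitude = 700 m + 1600 m = 2300 m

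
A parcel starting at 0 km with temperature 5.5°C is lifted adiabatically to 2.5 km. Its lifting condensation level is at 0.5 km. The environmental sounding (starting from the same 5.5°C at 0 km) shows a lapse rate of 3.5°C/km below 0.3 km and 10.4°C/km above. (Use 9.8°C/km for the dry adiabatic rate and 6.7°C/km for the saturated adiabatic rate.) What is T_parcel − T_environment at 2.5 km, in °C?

Parcel:
  From 0 m to 500 m (dry): cools by 9.8 × 0.5 = 4.9°C, giving 0.6°C.
  From 500 m to 2500 m (saturated): cools by 6.7 × 2 = 13.4°C, giving -12.8°C.
Environment:
  From 0 m to 300 m (environment, lower layer): cools by 3.5 × 0.3 = 1.05°C, giving 4.45°C.
  From 300 m to 2500 m (environment, upper layer): cools by 10.4 × 2.2 = 22.88°C, giving -18.43°C.
T_parcel − T_env = -12.8 − (-18.43) = +5.63°C

+5.63°C (parcel warmer than environment)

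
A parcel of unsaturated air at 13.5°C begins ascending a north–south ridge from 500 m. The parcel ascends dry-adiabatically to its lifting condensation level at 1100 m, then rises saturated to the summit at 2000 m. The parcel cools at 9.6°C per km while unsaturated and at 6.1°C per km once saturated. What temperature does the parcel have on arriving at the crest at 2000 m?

From 500 m to 1100 m (dry): cools by 9.6 × 0.6 = 5.76°C, giving 7.74°C.
From 1100 m to 2000 m (saturated): cools by 6.1 × 0.9 = 5.49°C, giving 2.25°C.

2.25°C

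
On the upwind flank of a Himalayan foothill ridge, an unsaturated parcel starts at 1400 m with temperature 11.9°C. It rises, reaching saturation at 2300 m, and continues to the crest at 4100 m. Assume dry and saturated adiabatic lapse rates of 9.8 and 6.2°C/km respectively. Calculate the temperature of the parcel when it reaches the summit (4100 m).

-8.08°C

Dry to 2300 m: -9.8 × 0.9 km = -8.82°C, so T = 3.08°C.
Saturated to 4100 m: -6.2 × 1.8 km = -11.16°C, so T = -8.08°C.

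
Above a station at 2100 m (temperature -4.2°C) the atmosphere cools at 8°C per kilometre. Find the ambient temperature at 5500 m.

-31.4°C

Environmental to 5500 m: -8 × 3.4 km = -27.2°C, so T = -31.4°C.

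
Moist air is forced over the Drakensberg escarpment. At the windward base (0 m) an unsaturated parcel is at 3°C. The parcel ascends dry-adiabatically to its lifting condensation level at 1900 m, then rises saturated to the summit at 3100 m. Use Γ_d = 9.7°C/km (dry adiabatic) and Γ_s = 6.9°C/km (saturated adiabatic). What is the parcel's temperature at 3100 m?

0–1900 m, dry: Δz = 1.9 km ⇒ ΔT = -18.43°C; T = -15.43°C
1900–3100 m, saturated: Δz = 1.2 km ⇒ ΔT = -8.28°C; T = -23.71°C

-23.71°C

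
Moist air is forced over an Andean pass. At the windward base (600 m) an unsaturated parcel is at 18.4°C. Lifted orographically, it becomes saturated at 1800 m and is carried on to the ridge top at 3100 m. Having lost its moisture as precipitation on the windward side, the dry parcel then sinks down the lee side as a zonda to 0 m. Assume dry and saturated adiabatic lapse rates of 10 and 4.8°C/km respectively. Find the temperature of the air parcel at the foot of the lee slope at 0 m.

From 600 m to 1800 m (dry): cools by 10 × 1.2 = 12°C, giving 6.4°C.
From 1800 m to 3100 m (saturated): cools by 4.8 × 1.3 = 6.24°C, giving 0.16°C.
From 3100 m to 0 m (dry descent): warms by 10 × 3.1 = 31°C, giving 31.16°C.

31.16°C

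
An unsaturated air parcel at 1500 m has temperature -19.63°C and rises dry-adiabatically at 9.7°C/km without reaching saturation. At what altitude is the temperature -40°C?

3600 m

Height above start = (-19.63 − (-40)) / 9.7 = 2.1 km
Altitude = 1500 m + 2100 m = 3600 m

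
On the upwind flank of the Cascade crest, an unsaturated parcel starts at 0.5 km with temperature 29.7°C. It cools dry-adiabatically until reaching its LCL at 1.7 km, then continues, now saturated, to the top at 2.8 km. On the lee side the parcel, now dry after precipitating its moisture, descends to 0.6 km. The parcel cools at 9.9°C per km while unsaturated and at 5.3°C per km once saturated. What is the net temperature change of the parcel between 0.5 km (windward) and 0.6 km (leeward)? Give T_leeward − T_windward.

+4.07°C

From 500 m to 1700 m (dry): cools by 9.9 × 1.2 = 11.88°C, giving 17.82°C.
From 1700 m to 2800 m (saturated): cools by 5.3 × 1.1 = 5.83°C, giving 11.99°C.
From 2800 m to 600 m (dry descent): warms by 9.9 × 2.2 = 21.78°C, giving 33.77°C.
Net change vs windward start: 33.77 − 29.7 = +4.07°C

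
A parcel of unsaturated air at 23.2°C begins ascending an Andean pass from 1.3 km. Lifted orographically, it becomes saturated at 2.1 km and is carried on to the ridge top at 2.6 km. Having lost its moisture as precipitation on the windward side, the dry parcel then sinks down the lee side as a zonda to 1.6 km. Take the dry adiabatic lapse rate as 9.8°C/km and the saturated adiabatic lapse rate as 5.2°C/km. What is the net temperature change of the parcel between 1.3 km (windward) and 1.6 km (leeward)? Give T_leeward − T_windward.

-0.64°C

1300–2100 m, dry: Δz = 0.8 km ⇒ ΔT = -7.84°C; T = 15.36°C
2100–2600 m, saturated: Δz = 0.5 km ⇒ ΔT = -2.6°C; T = 12.76°C
2600–1600 m, dry descent: Δz = 1 km ⇒ ΔT = +9.8°C; T = 22.56°C
Net change vs windward start: 22.56 − 23.2 = -0.64°C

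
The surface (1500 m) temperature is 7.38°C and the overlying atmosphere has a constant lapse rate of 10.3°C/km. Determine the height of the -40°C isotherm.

Height above start = (7.38 − (-40)) / 10.3 = 4.6 km
Altitude = 1500 m + 4600 m = 6100 m

6100 m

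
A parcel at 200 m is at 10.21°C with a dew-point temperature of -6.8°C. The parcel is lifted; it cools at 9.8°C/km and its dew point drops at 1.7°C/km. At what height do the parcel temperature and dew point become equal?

T and T_d converge at 9.8 − 1.7 = 8.1°C per km
Height above start = (10.21 − (-6.8)) / 8.1 = 2.1 km
LCL altitude = 200 m + 2100 m = 2300 m

2300 m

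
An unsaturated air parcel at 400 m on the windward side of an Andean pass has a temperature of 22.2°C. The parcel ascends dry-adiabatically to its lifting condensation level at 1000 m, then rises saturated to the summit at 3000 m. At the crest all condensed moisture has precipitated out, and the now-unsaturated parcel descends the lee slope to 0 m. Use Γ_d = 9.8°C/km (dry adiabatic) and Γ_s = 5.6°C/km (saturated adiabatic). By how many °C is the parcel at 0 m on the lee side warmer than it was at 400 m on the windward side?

+12.32°C

400 → 1000 m (dry, 9.8°C/km): ΔT = -9.8 × 0.6 = -5.88°C → T = 16.32°C
1000 → 3000 m (saturated, 5.6°C/km): ΔT = -5.6 × 2 = -11.2°C → T = 5.12°C
3000 → 0 m (dry descent, 9.8°C/km): ΔT = +9.8 × 3 = +29.4°C → T = 34.52°C
Net change vs windward start: 34.52 − 22.2 = +12.32°C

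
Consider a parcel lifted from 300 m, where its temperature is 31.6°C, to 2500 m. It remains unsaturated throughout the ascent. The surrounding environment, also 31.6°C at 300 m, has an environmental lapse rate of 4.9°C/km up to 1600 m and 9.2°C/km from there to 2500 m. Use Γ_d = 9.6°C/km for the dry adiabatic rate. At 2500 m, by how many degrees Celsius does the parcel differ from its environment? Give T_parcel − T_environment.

Parcel:
  300–2500 m, dry: Δz = 2.2 km ⇒ ΔT = -21.12°C; T = 10.48°C
Environment:
  300–1600 m, environment, lower layer: Δz = 1.3 km ⇒ ΔT = -6.37°C; T = 25.23°C
  1600–2500 m, environment, upper layer: Δz = 0.9 km ⇒ ΔT = -8.28°C; T = 16.95°C
T_parcel − T_env = 10.48 − 16.95 = -6.47°C

-6.47°C (parcel cooler than environment)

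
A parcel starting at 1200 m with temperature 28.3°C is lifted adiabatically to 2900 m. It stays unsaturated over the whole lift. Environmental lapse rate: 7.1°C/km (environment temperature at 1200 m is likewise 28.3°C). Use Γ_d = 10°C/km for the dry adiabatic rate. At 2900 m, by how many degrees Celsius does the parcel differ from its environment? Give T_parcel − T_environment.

-4.93°C (parcel cooler than environment)

Parcel:
  1200 → 2900 m (dry, 10°C/km): ΔT = -10 × 1.7 = -17°C → T = 11.3°C
Environment:
  1200 → 2900 m (environment, 7.1°C/km): ΔT = -7.1 × 1.7 = -12.07°C → T = 16.23°C
T_parcel − T_env = 11.3 − 16.23 = -4.93°C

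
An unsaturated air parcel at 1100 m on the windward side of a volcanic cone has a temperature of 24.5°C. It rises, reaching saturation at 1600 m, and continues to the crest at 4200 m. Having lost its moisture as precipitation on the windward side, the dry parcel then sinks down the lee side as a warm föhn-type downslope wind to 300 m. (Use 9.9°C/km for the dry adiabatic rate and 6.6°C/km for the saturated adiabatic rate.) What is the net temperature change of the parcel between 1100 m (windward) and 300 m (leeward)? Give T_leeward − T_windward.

+16.5°C

1100–1600 m, dry: Δz = 0.5 km ⇒ ΔT = -4.95°C; T = 19.55°C
1600–4200 m, saturated: Δz = 2.6 km ⇒ ΔT = -17.16°C; T = 2.39°C
4200–300 m, dry descent: Δz = 3.9 km ⇒ ΔT = +38.61°C; T = 41°C
Net change vs windward start: 41 − 24.5 = +16.5°C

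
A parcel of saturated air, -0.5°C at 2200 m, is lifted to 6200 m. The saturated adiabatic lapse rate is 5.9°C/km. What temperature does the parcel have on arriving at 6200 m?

2200–6200 m, saturated adiabatic: Δz = 4 km ⇒ ΔT = -23.6°C; T = -24.1°C

-24.1°C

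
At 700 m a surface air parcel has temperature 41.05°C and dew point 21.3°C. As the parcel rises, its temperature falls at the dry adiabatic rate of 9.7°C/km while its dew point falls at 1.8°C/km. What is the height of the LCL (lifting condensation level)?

3200 m

T and T_d converge at 9.7 − 1.8 = 7.9°C per km
Height above start = (41.05 − 21.3) / 7.9 = 2.5 km
LCL altitude = 700 m + 2500 m = 3200 m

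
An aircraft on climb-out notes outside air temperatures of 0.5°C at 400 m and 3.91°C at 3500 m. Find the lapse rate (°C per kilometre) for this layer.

-1.1°C/km

Γ = −ΔT/Δz = (0.5 − 3.91) / (3500 − 400) m
  = -3.41°C / 3.1 km = -1.1°C/km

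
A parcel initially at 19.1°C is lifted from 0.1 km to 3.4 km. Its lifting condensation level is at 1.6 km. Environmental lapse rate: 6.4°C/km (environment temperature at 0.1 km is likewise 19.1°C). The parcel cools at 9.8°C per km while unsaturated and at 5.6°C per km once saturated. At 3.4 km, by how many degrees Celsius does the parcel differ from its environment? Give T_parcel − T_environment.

Parcel:
  From 100 m to 1600 m (dry): cools by 9.8 × 1.5 = 14.7°C, giving 4.4°C.
  From 1600 m to 3400 m (saturated): cools by 5.6 × 1.8 = 10.08°C, giving -5.68°C.
Environment:
  From 100 m to 3400 m (environment): cools by 6.4 × 3.3 = 21.12°C, giving -2.02°C.
T_parcel − T_env = -5.68 − (-2.02) = -3.66°C

-3.66°C (parcel cooler than environment)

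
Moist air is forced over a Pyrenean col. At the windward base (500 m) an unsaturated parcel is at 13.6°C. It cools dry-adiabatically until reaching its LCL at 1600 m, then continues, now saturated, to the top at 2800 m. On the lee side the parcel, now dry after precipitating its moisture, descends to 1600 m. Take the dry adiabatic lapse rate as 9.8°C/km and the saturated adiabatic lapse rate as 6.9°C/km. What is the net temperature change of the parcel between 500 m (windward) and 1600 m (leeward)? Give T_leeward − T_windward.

From 500 m to 1600 m (dry): cools by 9.8 × 1.1 = 10.78°C, giving 2.82°C.
From 1600 m to 2800 m (saturated): cools by 6.9 × 1.2 = 8.28°C, giving -5.46°C.
From 2800 m to 1600 m (dry descent): warms by 9.8 × 1.2 = 11.76°C, giving 6.3°C.
Net change vs windward start: 6.3 − 13.6 = -7.3°C

-7.3°C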